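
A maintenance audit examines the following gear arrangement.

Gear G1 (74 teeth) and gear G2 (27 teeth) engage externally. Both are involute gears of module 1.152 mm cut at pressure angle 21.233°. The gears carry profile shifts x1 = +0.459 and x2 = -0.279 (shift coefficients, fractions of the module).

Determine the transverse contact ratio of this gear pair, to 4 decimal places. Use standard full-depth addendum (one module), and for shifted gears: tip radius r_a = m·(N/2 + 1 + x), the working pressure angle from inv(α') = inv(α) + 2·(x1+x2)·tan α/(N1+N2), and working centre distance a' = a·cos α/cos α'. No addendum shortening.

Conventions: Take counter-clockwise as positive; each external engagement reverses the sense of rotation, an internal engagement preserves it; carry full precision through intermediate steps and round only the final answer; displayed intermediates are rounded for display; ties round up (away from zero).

1.6628

class = single-mesh tooth geometry [involute pair 74T × 27T, m = 1.152]
base radii: r_b1 = 39.730485, r_b2 = 14.496258
tip radii: r_a1 = 44.304768, r_a2 = 16.382592
inv(α') = inv(21.233°) + 2·(+0.459-0.279)·tan α/(74+27) = 0.01933632  ⇒  α' = 21.74492°
a' = a·cos α / cos α' = 58.1760·cos 21.233°/cos 21.74492° = 58.380994
action lengths: √(r_a1²−r_b1²) = 19.606147, √(r_a2²−r_b2²) = 7.632026
base pitch p_b = π·m·cos α = 3.373432
CR = (19.606147 + 7.632026 − 58.380994·sin 21.74492°)/3.373432 = 1.662838
contact ratio ≈ 1.6628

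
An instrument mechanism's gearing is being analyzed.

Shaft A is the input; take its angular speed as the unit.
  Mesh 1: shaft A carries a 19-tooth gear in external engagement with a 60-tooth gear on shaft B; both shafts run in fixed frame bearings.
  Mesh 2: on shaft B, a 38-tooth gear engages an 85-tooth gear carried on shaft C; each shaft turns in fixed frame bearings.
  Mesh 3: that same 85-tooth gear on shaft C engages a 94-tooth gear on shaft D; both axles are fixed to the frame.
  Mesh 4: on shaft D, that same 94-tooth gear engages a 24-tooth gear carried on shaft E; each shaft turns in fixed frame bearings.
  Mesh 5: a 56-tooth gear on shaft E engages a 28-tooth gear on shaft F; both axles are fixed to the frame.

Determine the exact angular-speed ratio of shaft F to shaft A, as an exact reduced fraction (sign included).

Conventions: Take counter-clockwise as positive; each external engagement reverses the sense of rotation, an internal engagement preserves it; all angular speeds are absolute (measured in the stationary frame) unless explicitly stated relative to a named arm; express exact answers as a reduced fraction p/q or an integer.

class = fixed-axis compound train [5 meshes; 5 ratios multiply, 5 sense flips]
mesh 1 [19T→60T]: running ratio 19/60, sense −
mesh 2 [38T→85T]: running ratio 361/2550, sense +
mesh 3 [85T→94T]: running ratio 361/2820, sense −
mesh 4 [94T→24T]: running ratio 361/720, sense +
mesh 5 [56T→28T]: running ratio 361/360, sense −
ω_out/ω_in = -361/360

-361/360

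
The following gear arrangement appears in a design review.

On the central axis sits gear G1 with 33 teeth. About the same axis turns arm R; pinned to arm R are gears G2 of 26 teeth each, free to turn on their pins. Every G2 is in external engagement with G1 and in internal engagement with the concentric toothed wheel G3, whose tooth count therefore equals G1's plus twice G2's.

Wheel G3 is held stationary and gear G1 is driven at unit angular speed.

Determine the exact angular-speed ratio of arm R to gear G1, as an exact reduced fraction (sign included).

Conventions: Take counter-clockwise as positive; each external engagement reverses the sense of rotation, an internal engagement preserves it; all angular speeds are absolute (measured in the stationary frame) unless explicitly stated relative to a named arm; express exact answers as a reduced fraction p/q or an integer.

33/118

planetary set (33T centre, 26T on arm, 85T internal) — Willis relation
ring teeth: 33 + 2·26 = 85
33(ω_sun−ω_arm) = −85(ω_ring−ω_arm),  ω_ring = 0, ω_sun = 1
33(1−ω_arm) = −85(0−ω_arm)  ⇒  118·ω_arm = 33  ⇒  ω_arm = 33/118
ω_out/ω_in = 33/118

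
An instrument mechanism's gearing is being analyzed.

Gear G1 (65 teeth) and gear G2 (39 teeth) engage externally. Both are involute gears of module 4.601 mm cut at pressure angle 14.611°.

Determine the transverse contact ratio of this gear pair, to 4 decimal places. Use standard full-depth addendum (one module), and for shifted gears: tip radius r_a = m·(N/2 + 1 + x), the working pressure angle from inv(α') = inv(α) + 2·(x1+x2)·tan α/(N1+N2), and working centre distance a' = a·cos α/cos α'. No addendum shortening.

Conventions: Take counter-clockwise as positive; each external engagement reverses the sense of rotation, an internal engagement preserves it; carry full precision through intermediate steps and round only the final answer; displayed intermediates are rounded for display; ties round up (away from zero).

2.1174

single-mesh involute tooth geometry (65T engaging 39T at module 4.601)
base radii: r_b1 = 144.696732, r_b2 = 86.818039
tip radii: r_a1 = 154.133500, r_a2 = 94.320500
no profile shift: α' = α, a' = a
action lengths: √(r_a1²−r_b1²) = 53.103592, √(r_a2²−r_b2²) = 36.864410
base pitch p_b = π·m·cos α = 13.987021
CR = (53.103592 + 36.864410 − 239.252000·sin 14.61100°)/13.987021 = 2.117353
contact ratio ≈ 2.1174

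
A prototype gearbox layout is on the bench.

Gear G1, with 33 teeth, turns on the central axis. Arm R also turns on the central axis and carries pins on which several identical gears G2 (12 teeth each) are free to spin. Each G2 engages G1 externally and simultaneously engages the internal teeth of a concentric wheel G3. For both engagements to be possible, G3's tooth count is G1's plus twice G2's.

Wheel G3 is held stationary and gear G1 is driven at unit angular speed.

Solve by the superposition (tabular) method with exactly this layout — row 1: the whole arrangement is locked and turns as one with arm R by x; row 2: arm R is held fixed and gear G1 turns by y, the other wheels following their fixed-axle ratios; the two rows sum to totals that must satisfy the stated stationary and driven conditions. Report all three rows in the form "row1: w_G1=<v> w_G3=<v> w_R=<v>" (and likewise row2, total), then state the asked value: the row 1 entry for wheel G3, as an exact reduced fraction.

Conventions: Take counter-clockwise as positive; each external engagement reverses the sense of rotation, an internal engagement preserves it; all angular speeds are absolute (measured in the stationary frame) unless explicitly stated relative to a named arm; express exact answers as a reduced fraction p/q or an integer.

recognized (axles ride arm R): planetary set, 33/12/57 teeth
row 1 — lock + rotate with arm: ω_sun = ω_ring = ω_arm = x
row 2 (arm held, sun turns y): ω_ring = −(33/57)·y, ω_arm = 0
boundary: total ω_ring = x − (33/57)·y = 0 and total ω_sun = x + y = 1  ⇒  y = 19/30, x = 11/30
row 2 ring = −(33/57)·19/30 = -11/30
totals (row 1 + row 2): sun 11/30 + 19/30 = 1, ring 11/30 + (-11/30) = 0, arm 11/30 + 0 = 11/30
asked cell (row1, ring) = 11/30

row1: w_G1=11/30 w_G3=11/30 w_R=11/30
row2: w_G1=19/30 w_G3=-11/30 w_R=0
total: w_G1=1 w_G3=0 w_R=11/30
asked value: 11/30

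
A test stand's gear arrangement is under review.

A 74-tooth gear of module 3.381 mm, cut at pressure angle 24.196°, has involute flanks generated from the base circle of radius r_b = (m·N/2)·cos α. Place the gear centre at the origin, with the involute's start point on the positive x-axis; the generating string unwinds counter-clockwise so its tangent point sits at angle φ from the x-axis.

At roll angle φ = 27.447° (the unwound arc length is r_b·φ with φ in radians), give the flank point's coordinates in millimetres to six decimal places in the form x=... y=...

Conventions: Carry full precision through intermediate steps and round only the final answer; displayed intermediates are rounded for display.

single-mesh involute tooth geometry (74T wheel at module 3.381)
pitch radius r_p = m·N/2 = 3.381·74/2 = 125.097000
base radius r_b = r_p·cos α = 125.097000·cos 24.196° = 114.107070
roll angle φ = 27.447° = 0.47904052 rad
x = r_b·(cos φ + φ·sin φ) = 126.458102
y = r_b·(sin φ − φ·cos φ) = 4.086100

x=126.458102 y=4.086100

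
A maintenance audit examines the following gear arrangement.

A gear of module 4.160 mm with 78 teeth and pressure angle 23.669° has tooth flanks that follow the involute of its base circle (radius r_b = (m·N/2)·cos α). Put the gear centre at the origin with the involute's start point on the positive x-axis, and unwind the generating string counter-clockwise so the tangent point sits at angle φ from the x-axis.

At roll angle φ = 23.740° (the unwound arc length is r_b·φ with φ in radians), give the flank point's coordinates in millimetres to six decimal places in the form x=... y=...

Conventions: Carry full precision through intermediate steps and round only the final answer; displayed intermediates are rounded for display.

x=160.805181 y=3.463181

recognized (one wheel, involute flank): single-mesh tooth geometry, m = 4.160, N = 78
pitch radius r_p = m·N/2 = 4.160·78/2 = 162.240000
base radius r_b = r_p·cos α = 162.240000·cos 23.669° = 148.592360
roll angle φ = 23.740° = 0.41434116 rad
x = r_b·(cos φ + φ·sin φ) = 160.805181
y = r_b·(sin φ − φ·cos φ) = 3.463181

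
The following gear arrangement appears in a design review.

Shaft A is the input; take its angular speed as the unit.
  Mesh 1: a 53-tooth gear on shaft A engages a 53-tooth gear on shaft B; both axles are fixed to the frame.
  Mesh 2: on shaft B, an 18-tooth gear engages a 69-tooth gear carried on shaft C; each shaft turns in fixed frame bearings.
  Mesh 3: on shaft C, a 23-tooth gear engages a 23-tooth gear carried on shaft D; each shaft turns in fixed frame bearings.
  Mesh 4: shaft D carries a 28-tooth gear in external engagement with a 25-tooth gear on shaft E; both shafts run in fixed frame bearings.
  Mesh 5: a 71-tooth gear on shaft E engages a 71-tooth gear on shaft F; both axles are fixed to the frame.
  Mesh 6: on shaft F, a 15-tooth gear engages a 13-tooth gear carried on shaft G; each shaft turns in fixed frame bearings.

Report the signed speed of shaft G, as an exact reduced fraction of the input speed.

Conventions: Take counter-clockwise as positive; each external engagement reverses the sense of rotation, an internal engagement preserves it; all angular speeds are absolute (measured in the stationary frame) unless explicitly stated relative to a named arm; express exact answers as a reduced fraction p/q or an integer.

504/1495

6-mesh fixed-axis compound train (all bearings frame-fixed)
mesh 1 [53T→53T]: |ω|/ω_in = 1×53/53 = 1, sense flips to −
mesh 2 [18T→69T]: |ω|/ω_in = 1×18/69 = 6/23, sense flips to +
mesh 3 [23T→23T]: |ω|/ω_in = (6/23)×23/23 = 6/23, sense flips to −
mesh 4 [28T→25T]: |ω|/ω_in = (6/23)×28/25 = 168/575, sense flips to +
mesh 5 [71T→71T]: |ω|/ω_in = (168/575)×71/71 = 168/575, sense flips to −
mesh 6 [15T→13T]: |ω|/ω_in = (168/575)×15/13 = 504/1495, sense flips to +
signed output speed (× input speed) = 504/1495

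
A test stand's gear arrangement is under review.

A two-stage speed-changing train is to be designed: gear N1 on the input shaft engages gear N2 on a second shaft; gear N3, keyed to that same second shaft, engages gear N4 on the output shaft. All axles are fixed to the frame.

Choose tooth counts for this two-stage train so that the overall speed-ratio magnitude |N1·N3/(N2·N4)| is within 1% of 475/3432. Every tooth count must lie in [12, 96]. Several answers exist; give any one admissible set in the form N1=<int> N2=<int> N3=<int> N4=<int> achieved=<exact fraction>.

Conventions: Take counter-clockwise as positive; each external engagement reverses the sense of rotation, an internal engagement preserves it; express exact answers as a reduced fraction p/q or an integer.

N1=19 N2=39 N3=25 N4=88 achieved=475/3432

topology: fixed-axis compound train — 2 stages, target 475/3432
target = 475/3432 in lowest terms: an exact hit needs N1·N3 = k·475 and N2·N4 = k·3432 for one integer k, every count in [12, 96]; additionally prefer no 1:1 stage (N1 ≠ N2, N3 ≠ N4)
k = 1: N1·N3 = 475 = 19·25, N2·N4 = 3432 = 39·88
achieved = 19·25/(39·88) = 475/3432; |achieved − target| = 0 ≤ 19/13728 ✓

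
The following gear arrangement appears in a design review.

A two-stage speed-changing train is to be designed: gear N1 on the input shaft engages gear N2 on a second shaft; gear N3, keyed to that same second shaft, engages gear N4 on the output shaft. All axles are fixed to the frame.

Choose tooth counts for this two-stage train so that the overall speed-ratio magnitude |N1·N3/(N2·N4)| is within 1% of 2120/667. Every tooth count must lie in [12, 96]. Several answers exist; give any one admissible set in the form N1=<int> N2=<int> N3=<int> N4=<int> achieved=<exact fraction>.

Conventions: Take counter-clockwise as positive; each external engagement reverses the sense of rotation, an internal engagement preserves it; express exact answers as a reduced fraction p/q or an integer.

design class (target 2120/667): fixed-axis compound train
target = 2120/667 in lowest terms: an exact hit needs N1·N3 = k·2120 and N2·N4 = k·667 for one integer k, every count in [12, 96]; additionally prefer no 1:1 stage (N1 ≠ N2, N3 ≠ N4)
k = 1: N1·N3 = 2120 = 40·53, N2·N4 = 667 = 23·29
achieved = 40·53/(23·29) = 2120/667; |achieved − target| = 0 ≤ 106/3335 ✓

N1=40 N2=23 N3=53 N4=29 achieved=2120/667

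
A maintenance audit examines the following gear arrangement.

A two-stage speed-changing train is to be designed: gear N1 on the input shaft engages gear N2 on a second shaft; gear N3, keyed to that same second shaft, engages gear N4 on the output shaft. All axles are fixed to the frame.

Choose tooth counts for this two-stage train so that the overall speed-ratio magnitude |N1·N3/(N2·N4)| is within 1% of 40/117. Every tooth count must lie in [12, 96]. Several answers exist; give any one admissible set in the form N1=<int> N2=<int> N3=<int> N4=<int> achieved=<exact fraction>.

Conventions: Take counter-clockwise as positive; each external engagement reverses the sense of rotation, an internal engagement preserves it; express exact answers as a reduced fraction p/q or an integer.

N1=12 N2=13 N3=20 N4=54 achieved=40/117

topology: fixed-axis compound train — 2 stages, target 40/117
target = 40/117 in lowest terms: an exact hit needs N1·N3 = k·40 and N2·N4 = k·117 for one integer k, every count in [12, 96]; additionally prefer no 1:1 stage (N1 ≠ N2, N3 ≠ N4)
k = 1…5: no 1:1-free in-range split of k·40 and k·117 into factor pairs; take k = 6
k = 6: N1·N3 = 240 = 12·20, N2·N4 = 702 = 13·54
achieved = 12·20/(13·54) = 40/117; |achieved − target| = 0 ≤ 2/585 ✓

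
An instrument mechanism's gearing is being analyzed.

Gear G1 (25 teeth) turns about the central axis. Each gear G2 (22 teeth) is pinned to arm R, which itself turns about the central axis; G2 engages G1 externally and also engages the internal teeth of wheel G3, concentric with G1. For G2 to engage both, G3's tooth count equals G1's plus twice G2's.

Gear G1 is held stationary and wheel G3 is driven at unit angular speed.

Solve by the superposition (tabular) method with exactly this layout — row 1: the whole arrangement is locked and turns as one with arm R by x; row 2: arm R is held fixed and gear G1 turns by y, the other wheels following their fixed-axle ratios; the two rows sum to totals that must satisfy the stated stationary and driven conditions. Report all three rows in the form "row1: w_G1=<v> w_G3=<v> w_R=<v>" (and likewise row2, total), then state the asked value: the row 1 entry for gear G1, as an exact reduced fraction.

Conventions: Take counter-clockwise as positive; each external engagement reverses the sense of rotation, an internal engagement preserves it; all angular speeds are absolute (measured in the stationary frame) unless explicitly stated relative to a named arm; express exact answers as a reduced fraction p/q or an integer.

row1: w_G1=69/94 w_G3=69/94 w_R=69/94
row2: w_G1=-69/94 w_G3=25/94 w_R=0
total: w_G1=0 w_G3=1 w_R=69/94
asked value: 69/94

class = planetary set [G3 = 25+2·22 = 69; Willis about the carrier]
row 1 — lock + rotate with arm: ω_sun = ω_ring = ω_arm = x
superposition row 2 [arm held]: sun y, ring −(25/69)·y, arm 0
boundary: total ω_sun = x + y = 0 and total ω_ring = x − (25/69)·y = 1  ⇒  y = -69/94, x = 69/94
row 2 ring = −(25/69)·(-69/94) = 25/94
totals (row 1 + row 2): sun 69/94 + (-69/94) = 0, ring 69/94 + 25/94 = 1, arm 69/94 + 0 = 69/94
asked cell (row1, sun) = 69/94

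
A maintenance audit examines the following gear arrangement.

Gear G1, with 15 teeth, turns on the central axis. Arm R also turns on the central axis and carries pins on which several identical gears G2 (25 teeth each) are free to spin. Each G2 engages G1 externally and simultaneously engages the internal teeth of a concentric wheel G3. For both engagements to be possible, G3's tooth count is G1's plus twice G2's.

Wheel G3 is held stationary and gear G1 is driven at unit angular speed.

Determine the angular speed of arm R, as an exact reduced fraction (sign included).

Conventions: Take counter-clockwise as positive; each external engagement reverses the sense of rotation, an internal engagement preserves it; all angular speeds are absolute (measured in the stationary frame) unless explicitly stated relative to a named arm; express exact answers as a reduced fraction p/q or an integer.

class = planetary set [G3 = 15+2·25 = 65; Willis about the carrier]
ring teeth: 15 + 2·25 = 65
15(ω_sun−ω_arm) = −65(ω_ring−ω_arm),  ω_ring = 0, ω_sun = 1
15(1−ω_arm) = −65(0−ω_arm)  ⇒  80·ω_arm = 15  ⇒  ω_arm = 3/16
exact speed ratio = 3/16

3/16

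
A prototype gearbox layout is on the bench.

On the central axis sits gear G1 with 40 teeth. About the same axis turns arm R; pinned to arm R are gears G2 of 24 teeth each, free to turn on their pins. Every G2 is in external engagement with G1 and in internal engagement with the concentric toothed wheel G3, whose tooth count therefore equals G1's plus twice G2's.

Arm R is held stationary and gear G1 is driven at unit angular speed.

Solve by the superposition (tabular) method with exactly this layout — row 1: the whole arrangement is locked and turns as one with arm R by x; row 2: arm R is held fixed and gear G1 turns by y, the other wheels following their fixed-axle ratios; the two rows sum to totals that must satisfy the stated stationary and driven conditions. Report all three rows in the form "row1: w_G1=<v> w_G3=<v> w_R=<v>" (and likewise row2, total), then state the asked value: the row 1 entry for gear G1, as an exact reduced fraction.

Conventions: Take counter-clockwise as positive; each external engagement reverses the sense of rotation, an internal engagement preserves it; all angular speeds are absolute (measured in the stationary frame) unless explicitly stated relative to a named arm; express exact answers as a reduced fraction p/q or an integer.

row1: w_G1=0 w_G3=0 w_R=0
row2: w_G1=1 w_G3=-5/11 w_R=0
total: w_G1=1 w_G3=-5/11 w_R=0
asked value: 0

topology: planetary set — G1 40T / G2 24T / G3 88T, arm = carrier (Willis)
row 1 — lock + rotate with arm: ω_sun = ω_ring = ω_arm = x
row 2: sun turns y, ring = −(40/88)·y, arm 0
boundary: total ω_arm = x = 0 and total ω_sun = x + y = 1  ⇒  y = 1, x = 0
row 2 ring = −(40/88)·1 = -5/11
totals (row 1 + row 2): sun 0 + 1 = 1, ring 0 + (-5/11) = -5/11, arm 0 + 0 = 0
asked cell (row1, sun) = 0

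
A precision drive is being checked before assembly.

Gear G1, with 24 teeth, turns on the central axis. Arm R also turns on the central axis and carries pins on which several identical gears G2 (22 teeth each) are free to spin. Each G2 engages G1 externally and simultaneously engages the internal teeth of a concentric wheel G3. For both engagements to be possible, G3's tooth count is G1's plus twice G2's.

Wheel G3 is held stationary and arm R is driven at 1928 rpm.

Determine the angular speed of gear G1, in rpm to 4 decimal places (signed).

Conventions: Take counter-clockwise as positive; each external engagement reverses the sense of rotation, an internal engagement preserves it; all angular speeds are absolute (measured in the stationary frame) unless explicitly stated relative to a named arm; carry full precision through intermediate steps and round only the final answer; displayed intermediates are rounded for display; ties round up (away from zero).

+7390.6667 rpm

class = planetary set [G3 = 24+2·22 = 68; Willis about the carrier]
normalise by the input: solve with ω_arm = 1, then scale by 1928 rpm
ring teeth: 24 + 2·22 = 68
24(ω_sun−ω_arm) = −68(ω_ring−ω_arm),  ω_ring = 0, ω_arm = 1
ω_sun = 1 − (68/24)(0−1) = 23/6
scale: ω_sun = 23/6 × 1928 rpm = +7390.6667 rpm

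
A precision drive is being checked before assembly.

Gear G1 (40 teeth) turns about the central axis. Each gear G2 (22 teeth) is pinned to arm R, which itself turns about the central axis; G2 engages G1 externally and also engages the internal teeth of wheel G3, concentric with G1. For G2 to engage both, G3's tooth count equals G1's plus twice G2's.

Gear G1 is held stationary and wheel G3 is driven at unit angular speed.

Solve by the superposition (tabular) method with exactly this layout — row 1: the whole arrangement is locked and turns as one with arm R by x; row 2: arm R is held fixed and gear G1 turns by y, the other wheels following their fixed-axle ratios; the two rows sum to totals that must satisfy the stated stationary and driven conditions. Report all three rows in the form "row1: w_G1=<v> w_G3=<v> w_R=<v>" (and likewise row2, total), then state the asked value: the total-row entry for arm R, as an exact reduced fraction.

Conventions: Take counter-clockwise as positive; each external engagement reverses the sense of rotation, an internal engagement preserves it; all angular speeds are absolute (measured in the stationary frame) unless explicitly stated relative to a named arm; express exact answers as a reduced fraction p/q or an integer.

topology: planetary set — G1 40T / G2 22T / G3 84T, arm = carrier (Willis)
superposition row 1 [locked train]: every member turns x
superposition row 2 [arm held]: sun y, ring −(40/84)·y, arm 0
boundary: total ω_sun = x + y = 0 and total ω_ring = x − (40/84)·y = 1  ⇒  y = -21/31, x = 21/31
row 2 ring = −(40/84)·(-21/31) = 10/31
totals (row 1 + row 2): sun 21/31 + (-21/31) = 0, ring 21/31 + 10/31 = 1, arm 21/31 + 0 = 21/31
asked cell (total, arm) = 21/31

row1: w_G1=21/31 w_G3=21/31 w_R=21/31
row2: w_G1=-21/31 w_G3=10/31 w_R=0
total: w_G1=0 w_G3=1 w_R=21/31
asked value: 21/31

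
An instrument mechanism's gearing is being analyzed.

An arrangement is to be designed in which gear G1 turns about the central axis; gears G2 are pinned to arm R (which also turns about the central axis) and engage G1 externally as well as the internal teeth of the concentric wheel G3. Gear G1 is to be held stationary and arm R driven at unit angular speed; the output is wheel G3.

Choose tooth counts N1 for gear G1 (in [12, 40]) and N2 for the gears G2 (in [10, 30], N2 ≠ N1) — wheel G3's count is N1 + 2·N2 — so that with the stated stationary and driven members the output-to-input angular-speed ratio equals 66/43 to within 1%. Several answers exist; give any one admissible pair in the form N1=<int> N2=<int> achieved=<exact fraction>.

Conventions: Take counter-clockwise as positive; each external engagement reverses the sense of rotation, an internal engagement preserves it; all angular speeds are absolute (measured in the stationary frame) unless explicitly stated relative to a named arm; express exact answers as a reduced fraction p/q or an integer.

N1=23 N2=10 achieved=66/43

planetary set to be sized for 66/43 (Willis relation)
Willis with ω_sun = 0: ω_ring/ω_arm = (N1+N3)/N3; set equal to 66/43  ⇒  N3/N1 = 1/(66/43 − 1) = 43/23
N3 = N1 + 2·N2  ⇒  N2/N1 = (N3/N1 − 1)/2 = (43/23 − 1)/2 = 10/23
smallest multiple with N1 ≥ 12 and N2 ≥ 10: k = 1  ⇒  N1 = 1·23 = 23, N2 = 1·10 = 10 (N1 ≤ 40, N2 ≤ 30, N2 ≠ N1 ✓), N3 = 23 + 2·10 = 43
check: (N1+N3)/N3 with N1 = 23, N3 = 43 gives 66/43; |achieved − target| = 0 ≤ 33/2150 ✓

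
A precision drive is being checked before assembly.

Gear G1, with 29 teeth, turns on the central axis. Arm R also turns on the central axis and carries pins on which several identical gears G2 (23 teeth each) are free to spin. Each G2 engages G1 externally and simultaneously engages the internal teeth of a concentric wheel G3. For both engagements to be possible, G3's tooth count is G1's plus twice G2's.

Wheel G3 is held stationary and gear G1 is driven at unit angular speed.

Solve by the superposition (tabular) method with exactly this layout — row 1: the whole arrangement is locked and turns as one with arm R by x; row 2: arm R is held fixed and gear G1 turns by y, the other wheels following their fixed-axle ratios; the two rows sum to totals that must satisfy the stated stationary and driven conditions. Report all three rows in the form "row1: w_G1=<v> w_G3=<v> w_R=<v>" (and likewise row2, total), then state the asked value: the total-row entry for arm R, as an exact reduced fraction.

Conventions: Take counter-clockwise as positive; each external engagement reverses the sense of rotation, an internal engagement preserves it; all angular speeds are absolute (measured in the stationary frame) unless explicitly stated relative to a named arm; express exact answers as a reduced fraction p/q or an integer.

row1: w_G1=29/104 w_G3=29/104 w_R=29/104
row2: w_G1=75/104 w_G3=-29/104 w_R=0
total: w_G1=1 w_G3=0 w_R=29/104
asked value: 29/104

class = planetary set [G3 = 29+2·23 = 75; Willis about the carrier]
row 1 — lock + rotate with arm: ω_sun = ω_ring = ω_arm = x
superposition row 2 [arm held]: sun y, ring −(29/75)·y, arm 0
boundary: total ω_ring = x − (29/75)·y = 0 and total ω_sun = x + y = 1  ⇒  y = 75/104, x = 29/104
row 2 ring = −(29/75)·75/104 = -29/104
totals (row 1 + row 2): sun 29/104 + 75/104 = 1, ring 29/104 + (-29/104) = 0, arm 29/104 + 0 = 29/104
asked cell (total, arm) = 29/104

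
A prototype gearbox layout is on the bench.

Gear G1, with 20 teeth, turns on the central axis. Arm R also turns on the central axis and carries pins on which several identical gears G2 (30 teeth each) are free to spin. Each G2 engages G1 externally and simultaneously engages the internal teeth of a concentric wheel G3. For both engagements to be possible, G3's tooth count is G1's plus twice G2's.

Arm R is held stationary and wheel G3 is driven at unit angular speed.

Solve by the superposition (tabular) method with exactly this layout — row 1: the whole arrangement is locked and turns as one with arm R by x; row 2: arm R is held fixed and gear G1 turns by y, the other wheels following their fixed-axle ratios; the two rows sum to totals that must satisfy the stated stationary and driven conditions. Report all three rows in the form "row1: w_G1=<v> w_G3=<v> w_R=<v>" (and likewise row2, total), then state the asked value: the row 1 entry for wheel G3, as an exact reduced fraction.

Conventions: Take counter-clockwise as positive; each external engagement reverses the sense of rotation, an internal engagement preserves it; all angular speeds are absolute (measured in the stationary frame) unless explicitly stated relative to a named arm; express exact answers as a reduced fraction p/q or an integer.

row1: w_G1=0 w_G3=0 w_R=0
row2: w_G1=-4 w_G3=1 w_R=0
total: w_G1=-4 w_G3=1 w_R=0
asked value: 0

planetary set (20T centre, 30T on arm, 80T internal) — Willis relation
row 1: whole set turns with the arm by x
superposition row 2 [arm held]: sun y, ring −(20/80)·y, arm 0
boundary: total ω_arm = x = 0 and total ω_ring = x − (20/80)·y = 1  ⇒  y = -4, x = 0
row 2 ring = −(20/80)·(-4) = 1
totals (row 1 + row 2): sun 0 + (-4) = -4, ring 0 + 1 = 1, arm 0 + 0 = 0
asked cell (row1, ring) = 0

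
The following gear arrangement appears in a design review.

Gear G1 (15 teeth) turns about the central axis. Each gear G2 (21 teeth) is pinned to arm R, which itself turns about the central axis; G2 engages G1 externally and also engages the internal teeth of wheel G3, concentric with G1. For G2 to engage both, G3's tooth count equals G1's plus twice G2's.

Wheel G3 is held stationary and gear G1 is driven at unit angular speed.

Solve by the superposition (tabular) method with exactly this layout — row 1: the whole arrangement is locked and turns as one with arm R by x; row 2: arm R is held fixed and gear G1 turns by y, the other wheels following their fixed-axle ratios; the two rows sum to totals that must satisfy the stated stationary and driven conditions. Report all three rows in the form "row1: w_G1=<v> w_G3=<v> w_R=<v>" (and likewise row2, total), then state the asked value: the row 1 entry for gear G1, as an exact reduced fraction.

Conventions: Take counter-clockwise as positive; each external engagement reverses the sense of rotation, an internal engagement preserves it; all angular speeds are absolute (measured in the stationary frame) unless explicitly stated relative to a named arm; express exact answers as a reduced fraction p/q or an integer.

recognized (axles ride arm R): planetary set, 15/21/57 teeth
row 1 — lock + rotate with arm: ω_sun = ω_ring = ω_arm = x
row 2: sun turns y, ring = −(15/57)·y, arm 0
boundary: total ω_ring = x − (15/57)·y = 0 and total ω_sun = x + y = 1  ⇒  y = 19/24, x = 5/24
row 2 ring = −(15/57)·19/24 = -5/24
totals (row 1 + row 2): sun 5/24 + 19/24 = 1, ring 5/24 + (-5/24) = 0, arm 5/24 + 0 = 5/24
asked cell (row1, sun) = 5/24

row1: w_G1=5/24 w_G3=5/24 w_R=5/24
row2: w_G1=19/24 w_G3=-5/24 w_R=0
total: w_G1=1 w_G3=0 w_R=5/24
asked value: 5/24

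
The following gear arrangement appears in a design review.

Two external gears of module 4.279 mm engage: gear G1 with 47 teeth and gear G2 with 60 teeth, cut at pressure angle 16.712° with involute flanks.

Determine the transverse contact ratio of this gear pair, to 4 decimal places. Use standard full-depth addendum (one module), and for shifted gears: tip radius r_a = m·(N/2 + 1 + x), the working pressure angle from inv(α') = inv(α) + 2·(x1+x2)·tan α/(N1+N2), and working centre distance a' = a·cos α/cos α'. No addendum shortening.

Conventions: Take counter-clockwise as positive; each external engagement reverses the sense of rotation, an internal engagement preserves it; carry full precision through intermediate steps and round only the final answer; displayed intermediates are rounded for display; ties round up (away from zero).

class = single-mesh tooth geometry [involute pair 47T × 60T, m = 4.279]
base radii: r_b1 = 96.309224, r_b2 = 122.947945
tip radii: r_a1 = 104.835500, r_a2 = 132.649000
no profile shift: α' = α, a' = a
action lengths: √(r_a1²−r_b1²) = 41.412746, √(r_a2²−r_b2²) = 49.795181
base pitch p_b = π·m·cos α = 12.875079
CR = (41.412746 + 49.795181 − 228.926500·sin 16.71200°)/12.875079 = 1.971061
contact ratio ≈ 1.9711

1.9711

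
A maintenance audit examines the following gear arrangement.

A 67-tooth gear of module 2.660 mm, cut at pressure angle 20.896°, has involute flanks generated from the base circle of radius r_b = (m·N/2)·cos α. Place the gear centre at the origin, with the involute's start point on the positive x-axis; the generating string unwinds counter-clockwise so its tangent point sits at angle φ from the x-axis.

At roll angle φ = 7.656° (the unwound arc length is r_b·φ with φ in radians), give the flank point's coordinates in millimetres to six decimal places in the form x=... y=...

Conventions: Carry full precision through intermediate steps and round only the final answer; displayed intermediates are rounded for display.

x=83.989070 y=0.066088

recognized (one wheel, involute flank): single-mesh tooth geometry, m = 2.660, N = 67
pitch radius r_p = m·N/2 = 2.660·67/2 = 89.110000
base radius r_b = r_p·cos α = 89.110000·cos 20.896° = 83.249180
roll angle φ = 7.656° = 0.13362241 rad
x = r_b·(cos φ + φ·sin φ) = 83.989070
y = r_b·(sin φ − φ·cos φ) = 0.066088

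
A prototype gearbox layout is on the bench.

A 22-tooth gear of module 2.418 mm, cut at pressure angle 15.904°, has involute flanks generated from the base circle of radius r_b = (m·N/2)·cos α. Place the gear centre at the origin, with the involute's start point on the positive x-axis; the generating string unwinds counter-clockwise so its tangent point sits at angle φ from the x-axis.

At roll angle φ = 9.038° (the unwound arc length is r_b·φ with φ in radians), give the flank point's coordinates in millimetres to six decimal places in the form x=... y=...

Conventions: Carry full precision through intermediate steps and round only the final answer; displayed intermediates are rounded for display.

class = single-mesh tooth geometry [base-circle involute, m = 2.418, 22T]
pitch radius r_p = m·N/2 = 2.418·22/2 = 26.598000
base radius r_b = r_p·cos α = 26.598000·cos 15.904° = 25.579887
roll angle φ = 9.038° = 0.15774286 rad
x = r_b·(cos φ + φ·sin φ) = 25.896159
y = r_b·(sin φ − φ·cos φ) = 0.033385

x=25.896159 y=0.033385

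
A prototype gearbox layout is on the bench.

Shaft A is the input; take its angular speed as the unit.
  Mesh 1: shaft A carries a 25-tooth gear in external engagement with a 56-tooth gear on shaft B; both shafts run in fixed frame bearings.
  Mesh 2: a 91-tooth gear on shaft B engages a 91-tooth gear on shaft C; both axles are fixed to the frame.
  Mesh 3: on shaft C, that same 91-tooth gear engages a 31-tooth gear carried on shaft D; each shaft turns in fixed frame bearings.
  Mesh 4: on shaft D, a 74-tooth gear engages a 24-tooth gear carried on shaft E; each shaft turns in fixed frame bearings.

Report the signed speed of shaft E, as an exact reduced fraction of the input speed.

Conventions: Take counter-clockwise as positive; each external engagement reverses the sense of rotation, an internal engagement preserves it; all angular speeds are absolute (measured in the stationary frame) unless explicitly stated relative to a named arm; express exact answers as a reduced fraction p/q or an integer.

4-mesh fixed-axis compound train (all bearings frame-fixed)
mesh 1 [25T→56T]: |ω|/ω_in = 1×25/56 = 25/56, sense flips to −
mesh 2 [91T→91T]: |ω|/ω_in = (25/56)×91/91 = 25/56, sense flips to +
mesh 3 [91T→31T]: |ω|/ω_in = (25/56)×91/31 = 325/248, sense flips to −
mesh 4 [74T→24T]: |ω|/ω_in = (325/248)×74/24 = 12025/2976, sense flips to +
signed output speed (× input speed) = 12025/2976

12025/2976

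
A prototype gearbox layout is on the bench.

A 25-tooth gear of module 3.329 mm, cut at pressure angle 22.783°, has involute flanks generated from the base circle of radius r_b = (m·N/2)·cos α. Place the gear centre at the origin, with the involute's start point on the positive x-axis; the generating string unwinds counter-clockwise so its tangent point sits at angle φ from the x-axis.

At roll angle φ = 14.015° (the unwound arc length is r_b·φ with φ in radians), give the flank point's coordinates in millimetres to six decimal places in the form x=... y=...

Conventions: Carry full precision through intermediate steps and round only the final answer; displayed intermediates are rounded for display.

x=39.496473 y=0.186052

class = single-mesh tooth geometry [base-circle involute, m = 3.329, 25T]
pitch radius r_p = m·N/2 = 3.329·25/2 = 41.612500
base radius r_b = r_p·cos α = 41.612500·cos 22.783° = 38.365813
roll angle φ = 14.015° = 0.24460789 rad
x = r_b·(cos φ + φ·sin φ) = 39.496473
y = r_b·(sin φ − φ·cos φ) = 0.186052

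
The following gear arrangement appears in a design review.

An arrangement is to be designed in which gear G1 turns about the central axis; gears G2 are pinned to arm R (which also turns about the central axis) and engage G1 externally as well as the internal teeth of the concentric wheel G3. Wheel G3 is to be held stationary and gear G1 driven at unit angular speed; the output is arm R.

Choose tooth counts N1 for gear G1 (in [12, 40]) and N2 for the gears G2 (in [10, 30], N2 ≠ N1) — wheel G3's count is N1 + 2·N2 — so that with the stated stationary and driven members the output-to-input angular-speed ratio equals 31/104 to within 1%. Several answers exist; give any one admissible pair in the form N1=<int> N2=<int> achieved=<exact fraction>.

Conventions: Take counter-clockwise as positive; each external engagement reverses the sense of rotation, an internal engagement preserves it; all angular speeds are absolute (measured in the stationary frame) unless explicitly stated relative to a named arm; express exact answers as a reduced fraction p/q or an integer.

N1=31 N2=21 achieved=31/104

topology: planetary set — design target 31/104, arm = carrier (Willis)
Willis with ω_ring = 0: ω_arm/ω_sun = N1/(N1+N3); set equal to 31/104  ⇒  N3/N1 = 1/(31/104) − 1 = 73/31
N3 = N1 + 2·N2  ⇒  N2/N1 = (N3/N1 − 1)/2 = (73/31 − 1)/2 = 21/31
smallest multiple with N1 ≥ 12 and N2 ≥ 10: k = 1  ⇒  N1 = 1·31 = 31, N2 = 1·21 = 21 (N1 ≤ 40, N2 ≤ 30, N2 ≠ N1 ✓), N3 = 31 + 2·21 = 73
check: N1/(N1+N3) with N1 = 31, N3 = 73 gives 31/104; |achieved − target| = 0 ≤ 31/10400 ✓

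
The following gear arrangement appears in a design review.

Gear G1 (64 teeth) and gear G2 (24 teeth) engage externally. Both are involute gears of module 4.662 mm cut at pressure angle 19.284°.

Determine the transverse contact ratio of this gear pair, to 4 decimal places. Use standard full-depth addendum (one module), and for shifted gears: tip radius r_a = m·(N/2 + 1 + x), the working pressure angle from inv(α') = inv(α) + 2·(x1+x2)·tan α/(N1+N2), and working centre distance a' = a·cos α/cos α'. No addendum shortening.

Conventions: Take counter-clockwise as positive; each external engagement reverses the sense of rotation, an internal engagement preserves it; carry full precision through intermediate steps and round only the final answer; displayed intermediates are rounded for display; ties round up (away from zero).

1.7338

class = single-mesh tooth geometry [involute pair 64T × 24T, m = 4.662]
base radii: r_b1 = 140.813765, r_b2 = 52.805162
tip radii: r_a1 = 153.846000, r_a2 = 60.606000
no profile shift: α' = α, a' = a
action lengths: √(r_a1²−r_b1²) = 61.968341, √(r_a2²−r_b2²) = 29.743943
base pitch p_b = π·m·cos α = 13.824359
CR = (61.968341 + 29.743943 − 205.128000·sin 19.28400°)/13.824359 = 1.733794
contact ratio ≈ 1.7338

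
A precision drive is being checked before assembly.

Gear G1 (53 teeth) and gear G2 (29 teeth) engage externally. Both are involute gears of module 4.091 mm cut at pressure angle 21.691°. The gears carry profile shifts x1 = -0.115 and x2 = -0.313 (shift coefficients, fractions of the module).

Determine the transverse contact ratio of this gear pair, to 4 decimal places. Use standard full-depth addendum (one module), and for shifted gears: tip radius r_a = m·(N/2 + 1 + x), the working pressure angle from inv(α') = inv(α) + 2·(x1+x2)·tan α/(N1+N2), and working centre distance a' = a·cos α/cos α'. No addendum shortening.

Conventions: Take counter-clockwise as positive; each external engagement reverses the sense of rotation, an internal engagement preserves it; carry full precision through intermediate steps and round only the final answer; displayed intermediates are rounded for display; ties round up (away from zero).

1.7416

topology: single-mesh involute geometry — m = 4.091, 53T/29T pair
base radii: r_b1 = 100.734951, r_b2 = 55.119124
tip radii: r_a1 = 112.032035, r_a2 = 62.130017
inv(α') = inv(21.691°) + 2·(-0.115-0.313)·tan α/(53+29) = 0.01503473  ⇒  α' = 20.05620°
a' = a·cos α / cos α' = 167.7310·cos 21.691°/cos 20.05620° = 165.915758
action lengths: √(r_a1²−r_b1²) = 49.026998, √(r_a2²−r_b2²) = 28.670911
base pitch p_b = π·m·cos α = 11.942196
CR = (49.026998 + 28.670911 − 165.915758·sin 20.05620°)/11.942196 = 1.741595
contact ratio ≈ 1.7416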